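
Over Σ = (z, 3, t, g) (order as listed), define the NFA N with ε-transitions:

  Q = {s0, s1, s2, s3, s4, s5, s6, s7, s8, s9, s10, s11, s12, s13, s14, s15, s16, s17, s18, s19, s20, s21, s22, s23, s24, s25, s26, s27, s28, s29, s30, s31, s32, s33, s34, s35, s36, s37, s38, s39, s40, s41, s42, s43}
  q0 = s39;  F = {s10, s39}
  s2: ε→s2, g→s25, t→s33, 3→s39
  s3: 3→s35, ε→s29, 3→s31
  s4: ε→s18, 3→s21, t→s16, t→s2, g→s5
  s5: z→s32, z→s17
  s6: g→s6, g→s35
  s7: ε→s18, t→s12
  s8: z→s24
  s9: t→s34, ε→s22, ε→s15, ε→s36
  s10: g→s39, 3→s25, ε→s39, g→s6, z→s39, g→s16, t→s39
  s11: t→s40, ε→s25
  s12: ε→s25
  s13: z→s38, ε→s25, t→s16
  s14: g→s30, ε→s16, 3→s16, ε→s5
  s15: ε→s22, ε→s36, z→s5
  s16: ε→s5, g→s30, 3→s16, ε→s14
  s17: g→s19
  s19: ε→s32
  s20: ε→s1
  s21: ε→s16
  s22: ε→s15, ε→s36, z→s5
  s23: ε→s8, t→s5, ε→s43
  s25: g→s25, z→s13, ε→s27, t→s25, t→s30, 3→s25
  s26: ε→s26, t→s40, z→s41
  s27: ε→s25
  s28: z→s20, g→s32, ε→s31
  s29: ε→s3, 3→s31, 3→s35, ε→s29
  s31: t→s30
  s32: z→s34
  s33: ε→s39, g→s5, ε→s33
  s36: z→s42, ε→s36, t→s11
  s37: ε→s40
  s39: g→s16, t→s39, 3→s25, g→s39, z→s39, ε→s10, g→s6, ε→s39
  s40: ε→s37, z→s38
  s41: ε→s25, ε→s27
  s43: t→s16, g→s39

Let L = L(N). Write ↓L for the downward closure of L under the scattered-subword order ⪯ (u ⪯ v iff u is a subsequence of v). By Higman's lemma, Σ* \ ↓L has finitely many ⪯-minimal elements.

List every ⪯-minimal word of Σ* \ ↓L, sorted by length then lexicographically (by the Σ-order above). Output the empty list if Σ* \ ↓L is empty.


|Q|=44, |F|=2, |δ|=97 (39 ε).
min D↑ (2 st, q0=0, F={1}): 0:z→0,3→1,t→0,g→0 1:z→1,3→1,t→1,g→1.
'3': |S_i|=[16, 12] end={s13,s14,s16,s17,s19,s25,s27,s30,s32,s34,s38,s5} ∉↓L; 1/1 del acc.
1 minimals (antichain).

min(Σ*\↓L) = [3].


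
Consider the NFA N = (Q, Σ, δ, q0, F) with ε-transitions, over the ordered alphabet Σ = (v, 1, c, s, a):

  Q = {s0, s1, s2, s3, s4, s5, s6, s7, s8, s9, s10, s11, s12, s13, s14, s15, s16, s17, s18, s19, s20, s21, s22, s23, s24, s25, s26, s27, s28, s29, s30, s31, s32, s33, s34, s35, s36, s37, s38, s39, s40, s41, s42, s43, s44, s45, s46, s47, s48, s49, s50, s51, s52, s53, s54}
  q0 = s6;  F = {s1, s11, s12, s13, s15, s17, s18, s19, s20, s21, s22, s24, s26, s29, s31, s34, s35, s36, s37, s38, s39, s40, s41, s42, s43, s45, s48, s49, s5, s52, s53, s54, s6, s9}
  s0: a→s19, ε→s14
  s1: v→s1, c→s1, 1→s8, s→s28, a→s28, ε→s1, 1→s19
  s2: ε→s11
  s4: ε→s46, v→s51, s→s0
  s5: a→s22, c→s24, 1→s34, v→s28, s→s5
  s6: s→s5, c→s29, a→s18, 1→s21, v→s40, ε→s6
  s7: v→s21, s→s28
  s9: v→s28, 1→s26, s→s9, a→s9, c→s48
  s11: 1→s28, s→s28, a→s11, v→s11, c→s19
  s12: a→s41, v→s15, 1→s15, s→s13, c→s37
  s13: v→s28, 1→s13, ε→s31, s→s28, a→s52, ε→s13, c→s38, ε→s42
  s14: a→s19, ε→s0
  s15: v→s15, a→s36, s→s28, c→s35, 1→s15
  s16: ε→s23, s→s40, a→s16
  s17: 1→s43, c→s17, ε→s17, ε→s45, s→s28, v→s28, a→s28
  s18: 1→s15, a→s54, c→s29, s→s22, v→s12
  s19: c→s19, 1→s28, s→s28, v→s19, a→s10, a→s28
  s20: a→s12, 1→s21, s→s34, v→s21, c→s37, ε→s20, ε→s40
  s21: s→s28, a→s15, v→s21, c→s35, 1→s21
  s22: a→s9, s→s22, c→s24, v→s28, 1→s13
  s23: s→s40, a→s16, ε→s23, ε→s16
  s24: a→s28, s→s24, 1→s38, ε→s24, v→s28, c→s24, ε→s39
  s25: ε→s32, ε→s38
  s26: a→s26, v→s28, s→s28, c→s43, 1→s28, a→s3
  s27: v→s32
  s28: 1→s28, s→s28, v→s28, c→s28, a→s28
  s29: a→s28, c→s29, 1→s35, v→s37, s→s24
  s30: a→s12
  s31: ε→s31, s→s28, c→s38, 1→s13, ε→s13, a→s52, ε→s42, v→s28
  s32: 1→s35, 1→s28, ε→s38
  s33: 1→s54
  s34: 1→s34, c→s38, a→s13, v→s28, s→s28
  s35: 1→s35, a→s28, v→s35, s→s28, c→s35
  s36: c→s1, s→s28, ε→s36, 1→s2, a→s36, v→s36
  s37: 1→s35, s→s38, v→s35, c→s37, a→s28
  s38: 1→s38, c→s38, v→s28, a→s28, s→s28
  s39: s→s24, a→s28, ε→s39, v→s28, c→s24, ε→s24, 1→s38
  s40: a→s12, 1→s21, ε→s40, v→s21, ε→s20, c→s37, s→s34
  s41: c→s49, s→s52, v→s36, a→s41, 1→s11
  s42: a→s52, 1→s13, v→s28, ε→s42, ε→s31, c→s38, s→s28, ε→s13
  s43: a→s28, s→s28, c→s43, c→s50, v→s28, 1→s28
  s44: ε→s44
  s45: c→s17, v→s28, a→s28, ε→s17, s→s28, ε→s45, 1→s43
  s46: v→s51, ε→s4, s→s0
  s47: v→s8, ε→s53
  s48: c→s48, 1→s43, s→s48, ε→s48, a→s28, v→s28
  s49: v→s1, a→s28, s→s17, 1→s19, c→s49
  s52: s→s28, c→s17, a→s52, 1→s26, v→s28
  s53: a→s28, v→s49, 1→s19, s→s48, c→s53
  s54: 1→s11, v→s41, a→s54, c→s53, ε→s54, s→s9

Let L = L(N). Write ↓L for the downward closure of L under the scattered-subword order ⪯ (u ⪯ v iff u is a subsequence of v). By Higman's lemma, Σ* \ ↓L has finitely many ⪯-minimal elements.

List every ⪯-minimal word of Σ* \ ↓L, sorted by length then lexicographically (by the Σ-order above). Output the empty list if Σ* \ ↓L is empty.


Antichain: [1s, ca, sv, vvs, vss, aa11].

|Q|=55, |F|=34, |δ|=236 (39 ε).
min D↑ (30 st, q0=0, F={10}): 0:v→1,1→2,c→3,s→4,a→5 1:v→2,1→2,c→6,s→7,a→8 2:v→2,1→2,c→9,s→10,a→11 3:v→6,1→9,c→3,s→12,a→10 4:v→10,1→7,c→12,s→4,a→13 5:v→8,1→11,c→3,s→13,a→14 6:v→9,1→9,c→6,s→15,a→10 7:v→10,1→7,c→15,s→10,a→16 8:v→11,1→11,c→6,s→16,a→17 9:v→9,1→9,c→9,s→10,a→10 10:v→10,1→10,c→10,s→10,a→10 11:v→11,1→11,c→9,s→10,a→18 12:v→10,1→15,c→12,s→12,a→10 13:v→10,1→16,c→12,s→13,a→19 14:v→17,1→20,c→21,s→19,a→14 15:v→10,1→15,c→15,s→10,a→10 16:v→10,1→16,c→15,s→10,a→22 17:v→18,1→20,c→23,s→22,a→17 18:v→18,1→20,c→24,s→10,a→18 19:v→10,1→25,c→26,s→19,a→19 20:v→20,1→10,c→27,s→10,a→20 21:v→23,1→27,c→21,s→26,a→10 22:v→10,1→25,c→28,s→10,a→22 23:v→24,1→27,c→23,s→28,a→10 24:v→24,1→27,c→24,s→10,a→10 25:v→10,1→10,c→29,s→10,a→25 26:v→10,1→29,c→26,s→26,a→10 27:v→27,1→10,c→27,s→10,a→10 28:v→10,1→29,c→28,s→10,a→10 29:v→10,1→10,c→29,s→10,a→10.
'1s': |S_i|=[40, 23, 1] end={s28} rej; 2/2 deletions ∈↓L.
'ca': N↓-sim [40, 18, 2] end={s10,s28} — reject; 2/2 deletions ∈↓L.
'sv': |S_i|=[40, 19, 1] end={s28} rej; 2/2 single-dels accept.
'vvs': run [40, 29, 11, 1] end={s28} rej; 3/3 single-dels accept.
'vss': run [40, 29, 13, 1] end={s28} ∉↓L; 3/3 single-dels accept.
'aa11': N↓-sim [40, 34, 21, 10, 1] end={s28} ∉↓L; 4/4 deletions ∈↓L.
6 words, ⪯-incomp.


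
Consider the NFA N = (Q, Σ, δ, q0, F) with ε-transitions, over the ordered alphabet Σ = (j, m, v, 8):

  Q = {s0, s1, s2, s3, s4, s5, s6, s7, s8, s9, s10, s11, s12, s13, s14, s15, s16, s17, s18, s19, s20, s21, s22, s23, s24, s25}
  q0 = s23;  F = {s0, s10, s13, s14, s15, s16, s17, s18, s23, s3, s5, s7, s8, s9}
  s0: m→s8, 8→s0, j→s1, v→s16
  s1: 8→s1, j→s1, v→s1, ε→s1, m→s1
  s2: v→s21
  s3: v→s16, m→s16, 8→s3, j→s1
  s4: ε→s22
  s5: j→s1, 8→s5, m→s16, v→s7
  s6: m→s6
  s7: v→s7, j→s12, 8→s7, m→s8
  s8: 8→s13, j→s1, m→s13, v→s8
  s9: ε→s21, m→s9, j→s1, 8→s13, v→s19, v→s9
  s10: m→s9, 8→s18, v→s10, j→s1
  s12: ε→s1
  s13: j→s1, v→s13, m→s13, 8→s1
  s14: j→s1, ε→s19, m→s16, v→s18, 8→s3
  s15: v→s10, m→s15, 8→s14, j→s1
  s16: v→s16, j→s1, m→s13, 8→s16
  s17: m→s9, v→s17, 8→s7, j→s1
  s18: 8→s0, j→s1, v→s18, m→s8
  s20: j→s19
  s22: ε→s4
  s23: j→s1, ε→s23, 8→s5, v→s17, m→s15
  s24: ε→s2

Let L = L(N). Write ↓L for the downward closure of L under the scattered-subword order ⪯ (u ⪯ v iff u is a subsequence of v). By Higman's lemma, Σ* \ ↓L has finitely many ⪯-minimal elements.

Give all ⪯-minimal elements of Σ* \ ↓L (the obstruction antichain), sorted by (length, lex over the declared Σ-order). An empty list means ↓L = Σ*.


|Q|=26, |F|=14, |δ|=72 (8 ε).
min D↑ (15 st, q0=0, F={1}): 0:j→1,m→2,v→3,8→4 1:j→1,m→1,v→1,8→1 2:j→1,m→2,v→5,8→6 3:j→1,m→7,v→3,8→8 4:j→1,m→9,v→8,8→4 5:j→1,m→7,v→5,8→10 6:j→1,m→9,v→10,8→11 7:j→1,m→7,v→7,8→12 8:j→1,m→13,v→8,8→8 9:j→1,m→12,v→9,8→9 10:j→1,m→13,v→10,8→14 11:j→1,m→9,v→9,8→11 12:j→1,m→12,v→12,8→1 13:j→1,m→12,v→13,8→12 14:j→1,m→13,v→9,8→14 [Hopcroft].
'j': run [18, 2] end={s1,s12} rej; 1/1 deletions ∈↓L.
'vm88': run [18, 13, 6, 2, 1] end={s1} ∉↓L; 4/4 del acc.
'8mm8': N↓-sim [18, 12, 4, 2, 1] end={s1} rej; 4/4 del acc.
'm88vm8': N↓-sim [18, 13, 9, 6, 4, 2, 1] end={s1} ∉↓L; 6/6 deletions ∈↓L.
4 words, ⪯-incomp.

A = [j, vm88, 8mm8, m88vm8].


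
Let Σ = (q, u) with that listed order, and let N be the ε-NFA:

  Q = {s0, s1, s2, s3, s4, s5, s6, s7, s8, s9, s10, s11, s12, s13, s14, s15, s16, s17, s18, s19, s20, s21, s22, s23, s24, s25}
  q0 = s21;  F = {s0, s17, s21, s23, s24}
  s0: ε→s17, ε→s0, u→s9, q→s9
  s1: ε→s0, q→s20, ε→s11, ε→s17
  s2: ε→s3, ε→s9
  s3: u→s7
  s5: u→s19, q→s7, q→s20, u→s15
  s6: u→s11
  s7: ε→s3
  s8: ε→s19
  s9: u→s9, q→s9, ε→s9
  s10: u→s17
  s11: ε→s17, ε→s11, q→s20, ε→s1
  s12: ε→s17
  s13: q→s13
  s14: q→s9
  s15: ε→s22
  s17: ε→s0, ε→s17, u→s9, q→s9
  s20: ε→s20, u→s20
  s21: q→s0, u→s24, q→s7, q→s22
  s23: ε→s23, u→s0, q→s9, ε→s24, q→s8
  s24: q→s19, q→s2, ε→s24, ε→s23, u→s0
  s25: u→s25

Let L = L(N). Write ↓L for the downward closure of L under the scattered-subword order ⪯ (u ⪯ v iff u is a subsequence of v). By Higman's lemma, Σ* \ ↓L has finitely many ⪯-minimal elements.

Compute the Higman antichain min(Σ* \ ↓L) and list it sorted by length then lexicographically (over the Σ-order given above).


|Q|=26, |F|=5, |δ|=51 (22 ε).
min D↑ (4 st, q0=0, F={3}): 0:q→1,u→2 1:q→3,u→3 2:q→3,u→1 3:q→3,u→3 (ε-aug+det+¬).
'qq': N↓-sim [12, 9, 1] end={s9} rej; 2/2 del acc.
'qu': |S_i|=[12, 9, 3] end={s3,s7,s9} ∉↓L; 2/2 deletions ∈↓L.
'uq': N↓-sim [12, 10, 6] end={s19,s2,s3,s7,s8,s9} — reject; 2/2 single-dels accept.
'uuu': run [12, 10, 5, 3] end={s3,s7,s9} rej; 3/3 deletions ∈↓L.
4 words, ⪯-incomp.

Antichain: [qq, qu, uq, uuu].


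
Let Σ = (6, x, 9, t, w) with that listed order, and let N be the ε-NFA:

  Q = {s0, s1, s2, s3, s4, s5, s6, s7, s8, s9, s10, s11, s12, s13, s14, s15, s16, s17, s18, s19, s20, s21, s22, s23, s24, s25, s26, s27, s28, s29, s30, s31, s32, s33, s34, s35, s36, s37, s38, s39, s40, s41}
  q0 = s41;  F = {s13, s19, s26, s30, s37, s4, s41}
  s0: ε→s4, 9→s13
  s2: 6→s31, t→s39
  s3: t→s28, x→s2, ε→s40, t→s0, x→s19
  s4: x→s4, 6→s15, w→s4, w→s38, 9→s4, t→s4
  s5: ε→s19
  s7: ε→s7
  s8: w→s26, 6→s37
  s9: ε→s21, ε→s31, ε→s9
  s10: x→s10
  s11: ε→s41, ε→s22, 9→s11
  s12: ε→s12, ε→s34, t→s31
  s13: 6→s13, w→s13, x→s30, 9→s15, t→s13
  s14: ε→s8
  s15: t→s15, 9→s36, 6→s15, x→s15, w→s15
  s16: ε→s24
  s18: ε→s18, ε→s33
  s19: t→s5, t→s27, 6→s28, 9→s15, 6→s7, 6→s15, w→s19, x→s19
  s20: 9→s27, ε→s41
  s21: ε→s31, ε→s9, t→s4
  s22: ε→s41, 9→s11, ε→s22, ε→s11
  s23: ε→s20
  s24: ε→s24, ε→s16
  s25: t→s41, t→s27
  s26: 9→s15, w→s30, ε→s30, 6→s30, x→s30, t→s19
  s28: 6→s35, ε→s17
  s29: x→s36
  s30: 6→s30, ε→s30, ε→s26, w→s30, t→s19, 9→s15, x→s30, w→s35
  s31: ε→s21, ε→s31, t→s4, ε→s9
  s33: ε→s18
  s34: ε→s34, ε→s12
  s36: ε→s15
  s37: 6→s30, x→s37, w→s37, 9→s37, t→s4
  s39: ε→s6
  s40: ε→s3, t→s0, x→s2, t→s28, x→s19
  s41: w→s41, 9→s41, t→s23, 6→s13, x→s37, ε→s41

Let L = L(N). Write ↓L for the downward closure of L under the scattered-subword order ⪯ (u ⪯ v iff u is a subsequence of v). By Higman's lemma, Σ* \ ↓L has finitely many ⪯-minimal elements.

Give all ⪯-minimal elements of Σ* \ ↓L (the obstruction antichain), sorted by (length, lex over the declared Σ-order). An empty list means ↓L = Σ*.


Antichain: [69, xt6].

|Q|=42, |F|=7, |δ|=107 (38 ε).
min D↑ (7 st, q0=0, F={4}): 0:6→1,x→2,9→0,t→0,w→0 1:6→1,x→3,9→4,t→1,w→1 2:6→3,x→2,9→2,t→5,w→2 3:6→3,x→3,9→4,t→6,w→3 4:6→4,x→4,9→4,t→4,w→4 5:6→4,x→5,9→5,t→5,w→5 6:6→4,x→6,9→4,t→6,w→6 [Hopcroft].
'69': |S_i|=[18, 12, 2] end={s15,s36} ∉↓L; 2/2 single-dels accept.
'xt6': run [18, 14, 11, 6] end={s15,s17,s28,s35,s36,s7} — reject; 3/3 del acc.
2 minimals (antichain).


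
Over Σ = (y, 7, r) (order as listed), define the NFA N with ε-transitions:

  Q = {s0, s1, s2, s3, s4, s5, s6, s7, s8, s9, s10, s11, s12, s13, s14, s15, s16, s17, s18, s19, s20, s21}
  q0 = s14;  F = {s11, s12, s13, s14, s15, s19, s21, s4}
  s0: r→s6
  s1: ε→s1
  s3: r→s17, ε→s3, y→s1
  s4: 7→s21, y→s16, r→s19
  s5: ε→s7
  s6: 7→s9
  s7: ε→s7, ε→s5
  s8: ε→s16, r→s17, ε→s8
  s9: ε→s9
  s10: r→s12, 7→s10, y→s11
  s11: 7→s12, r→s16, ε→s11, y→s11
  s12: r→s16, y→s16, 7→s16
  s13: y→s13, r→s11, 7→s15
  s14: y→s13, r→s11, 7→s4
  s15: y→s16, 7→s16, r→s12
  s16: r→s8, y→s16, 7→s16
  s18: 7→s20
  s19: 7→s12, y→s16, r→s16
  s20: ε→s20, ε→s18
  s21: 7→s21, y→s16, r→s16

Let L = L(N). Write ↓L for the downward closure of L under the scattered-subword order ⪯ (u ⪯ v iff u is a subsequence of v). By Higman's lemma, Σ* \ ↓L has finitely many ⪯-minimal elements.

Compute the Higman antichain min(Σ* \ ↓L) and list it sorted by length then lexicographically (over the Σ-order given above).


|Q|=22, |F|=8, |δ|=47 (11 ε).
min D↑ (9 st, q0=0, F={5}): 0:y→1,7→2,r→3 1:y→1,7→4,r→3 2:y→5,7→6,r→7 3:y→3,7→8,r→5 4:y→5,7→5,r→8 5:y→5,7→5,r→5 6:y→5,7→6,r→5 7:y→5,7→8,r→5 8:y→5,7→5,r→5.
'7y': run [11, 8, 3] end={s16,s17,s8} — reject; 2/2 single-dels accept.
'rr': N↓-sim [11, 6, 3] end={s16,s17,s8} ∉↓L; 2/2 del acc.
'y77': N↓-sim [11, 7, 5, 3] end={s16,s17,s8} — reject; 3/3 deletions ∈↓L.
'77r': run [11, 8, 5, 3] end={s16,s17,s8} ∉↓L; 3/3 del acc.
'r77': |S_i|=[11, 6, 4, 3] end={s16,s17,s8} — reject; 3/3 deletions ∈↓L.
5 minimals (antichain).

min(Σ*\↓L) = [7y, rr, y77, 77r, r77].


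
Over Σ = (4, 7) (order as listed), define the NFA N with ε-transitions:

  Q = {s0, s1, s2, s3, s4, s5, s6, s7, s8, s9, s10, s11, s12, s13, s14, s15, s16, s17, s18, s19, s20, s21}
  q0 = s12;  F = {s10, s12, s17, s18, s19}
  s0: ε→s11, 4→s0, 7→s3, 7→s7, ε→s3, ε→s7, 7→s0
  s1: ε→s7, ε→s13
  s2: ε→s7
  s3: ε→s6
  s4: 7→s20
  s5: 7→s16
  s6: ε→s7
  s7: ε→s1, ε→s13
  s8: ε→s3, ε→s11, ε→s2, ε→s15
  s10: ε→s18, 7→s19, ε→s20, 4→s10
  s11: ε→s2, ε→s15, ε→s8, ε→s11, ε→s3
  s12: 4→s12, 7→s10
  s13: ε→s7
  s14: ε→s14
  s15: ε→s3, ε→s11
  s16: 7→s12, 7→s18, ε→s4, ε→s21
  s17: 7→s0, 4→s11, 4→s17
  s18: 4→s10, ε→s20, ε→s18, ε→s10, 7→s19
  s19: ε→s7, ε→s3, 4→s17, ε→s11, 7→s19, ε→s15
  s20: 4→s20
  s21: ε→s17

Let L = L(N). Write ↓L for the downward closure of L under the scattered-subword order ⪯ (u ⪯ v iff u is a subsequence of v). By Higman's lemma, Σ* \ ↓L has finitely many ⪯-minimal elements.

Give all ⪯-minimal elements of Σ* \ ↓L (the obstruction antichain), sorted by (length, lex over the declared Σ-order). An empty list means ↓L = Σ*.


|Q|=22, |F|=5, |δ|=55 (35 ε).
min D↑ (5 st, q0=0, F={4}): 0:4→0,7→1 1:4→1,7→2 2:4→3,7→2 3:4→3,7→4 4:4→4,7→4.
'7747': run [16, 15, 12, 11, 10] end={s0,s1,s11,s13,s15,s2,s3,s6,s7,s8} ∉↓L; 4/4 del acc.
1 minimals (antichain).

A = [7747].


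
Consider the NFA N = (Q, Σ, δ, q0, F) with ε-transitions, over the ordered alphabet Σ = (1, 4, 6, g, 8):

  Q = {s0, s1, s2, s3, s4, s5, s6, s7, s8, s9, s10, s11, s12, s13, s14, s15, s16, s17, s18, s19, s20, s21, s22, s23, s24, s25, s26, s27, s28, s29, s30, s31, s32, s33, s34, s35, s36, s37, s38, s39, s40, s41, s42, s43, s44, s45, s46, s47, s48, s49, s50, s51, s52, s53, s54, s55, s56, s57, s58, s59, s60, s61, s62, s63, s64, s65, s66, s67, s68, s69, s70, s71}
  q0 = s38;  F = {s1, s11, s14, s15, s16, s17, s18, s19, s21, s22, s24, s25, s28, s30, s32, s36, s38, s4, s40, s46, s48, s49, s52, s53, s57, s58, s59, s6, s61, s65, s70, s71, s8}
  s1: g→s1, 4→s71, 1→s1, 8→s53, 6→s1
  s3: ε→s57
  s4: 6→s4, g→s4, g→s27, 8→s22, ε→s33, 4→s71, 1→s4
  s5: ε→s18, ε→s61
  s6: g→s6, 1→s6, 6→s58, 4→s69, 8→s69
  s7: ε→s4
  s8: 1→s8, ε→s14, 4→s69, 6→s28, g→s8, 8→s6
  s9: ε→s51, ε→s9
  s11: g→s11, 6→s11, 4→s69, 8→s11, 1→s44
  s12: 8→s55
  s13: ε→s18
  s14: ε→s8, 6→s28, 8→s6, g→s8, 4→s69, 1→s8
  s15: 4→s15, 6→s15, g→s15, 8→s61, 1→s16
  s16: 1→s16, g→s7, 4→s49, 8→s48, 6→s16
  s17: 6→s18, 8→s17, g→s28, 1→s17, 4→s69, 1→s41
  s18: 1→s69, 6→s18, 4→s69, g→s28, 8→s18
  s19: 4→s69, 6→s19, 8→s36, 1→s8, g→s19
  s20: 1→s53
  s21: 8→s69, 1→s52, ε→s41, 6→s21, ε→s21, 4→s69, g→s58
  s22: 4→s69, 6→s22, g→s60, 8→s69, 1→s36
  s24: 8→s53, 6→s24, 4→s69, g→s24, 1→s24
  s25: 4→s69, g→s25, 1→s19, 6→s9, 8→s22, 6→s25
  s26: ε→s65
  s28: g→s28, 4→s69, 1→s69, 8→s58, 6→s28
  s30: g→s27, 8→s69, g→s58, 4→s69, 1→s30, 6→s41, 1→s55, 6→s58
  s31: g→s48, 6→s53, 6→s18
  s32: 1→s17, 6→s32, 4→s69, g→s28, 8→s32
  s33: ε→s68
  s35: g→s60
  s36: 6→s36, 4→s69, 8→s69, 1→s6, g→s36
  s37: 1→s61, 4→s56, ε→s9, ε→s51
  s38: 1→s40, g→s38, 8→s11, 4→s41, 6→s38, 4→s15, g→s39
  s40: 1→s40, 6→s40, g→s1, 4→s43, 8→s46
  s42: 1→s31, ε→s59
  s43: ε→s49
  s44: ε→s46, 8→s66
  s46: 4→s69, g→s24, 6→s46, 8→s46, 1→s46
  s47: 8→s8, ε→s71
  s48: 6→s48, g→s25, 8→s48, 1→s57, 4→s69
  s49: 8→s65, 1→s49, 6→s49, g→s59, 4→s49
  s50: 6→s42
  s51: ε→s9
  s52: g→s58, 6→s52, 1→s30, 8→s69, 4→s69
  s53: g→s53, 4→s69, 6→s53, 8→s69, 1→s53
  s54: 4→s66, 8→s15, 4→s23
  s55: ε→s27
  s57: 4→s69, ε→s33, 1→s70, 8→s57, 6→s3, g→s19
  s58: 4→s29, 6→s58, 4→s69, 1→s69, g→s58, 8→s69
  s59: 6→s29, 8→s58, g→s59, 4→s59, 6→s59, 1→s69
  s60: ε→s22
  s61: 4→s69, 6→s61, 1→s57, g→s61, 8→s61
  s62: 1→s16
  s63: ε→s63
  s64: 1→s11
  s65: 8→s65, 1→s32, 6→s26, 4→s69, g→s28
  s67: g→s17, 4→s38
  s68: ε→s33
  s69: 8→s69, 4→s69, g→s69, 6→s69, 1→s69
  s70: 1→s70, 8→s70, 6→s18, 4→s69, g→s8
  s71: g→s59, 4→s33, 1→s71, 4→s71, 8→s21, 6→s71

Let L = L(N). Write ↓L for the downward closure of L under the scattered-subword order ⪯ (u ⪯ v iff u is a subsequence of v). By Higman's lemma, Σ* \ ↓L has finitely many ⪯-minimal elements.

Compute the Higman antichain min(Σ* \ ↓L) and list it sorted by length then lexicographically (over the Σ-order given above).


|Q|=72, |F|=33, |δ|=226 (26 ε).
min D↑ (33 st, q0=0, F={9}): 0:1→1,4→2,6→0,g→0,8→3 1:1→1,4→4,6→1,g→5,8→6 2:1→7,4→2,6→2,g→2,8→8 3:1→6,4→9,6→3,g→3,8→3 4:1→4,4→4,6→4,g→10,8→11 5:1→5,4→12,6→5,g→5,8→13 6:1→6,4→9,6→6,g→14,8→6 7:1→7,4→4,6→7,g→15,8→16 8:1→17,4→9,6→8,g→8,8→8 9:1→9,4→9,6→9,g→9,8→9 10:1→9,4→10,6→10,g→10,8→18 11:1→19,4→9,6→11,g→20,8→11 12:1→12,4→12,6→12,g→10,8→21 13:1→13,4→9,6→13,g→13,8→9 14:1→14,4→9,6→14,g→14,8→13 15:1→15,4→12,6→15,g→15,8→22 16:1→17,4→9,6→16,g→23,8→16 17:1→24,4→9,6→17,g→25,8→17 18:1→9,4→9,6→18,g→18,8→9 19:1→26,4→9,6→19,g→20,8→19 20:1→9,4→9,6→20,g→20,8→18 21:1→27,4→9,6→21,g→18,8→9 22:1→28,4→9,6→22,g→22,8→9 23:1→25,4→9,6→23,g→23,8→22 24:1→24,4→9,6→29,g→30,8→24 25:1→30,4→9,6→25,g→25,8→28 26:1→26,4→9,6→29,g→20,8→26 27:1→31,4→9,6→27,g→18,8→9 28:1→32,4→9,6→28,g→28,8→9 29:1→9,4→9,6→29,g→20,8→29 30:1→30,4→9,6→20,g→30,8→32 31:1→31,4→9,6→18,g→18,8→9 32:1→32,4→9,6→18,g→32,8→9 (ε-aug+det+¬).
'84': |S_i|=[50, 38, 2] end={s29,s69} rej; 2/2 del acc.
'14g1': N↓-sim [50, 45, 21, 6, 1] end={s69} — reject; 4/4 single-dels accept.
'1g88': run [50, 45, 29, 14, 1] end={s69} rej; 4/4 del acc.
'481161': N↓-sim [50, 40, 32, 22, 14, 6, 1] end={s69} rej; 6/6 single-dels accept.
4 obstructions.

A = [84, 14g1, 1g88, 481161].


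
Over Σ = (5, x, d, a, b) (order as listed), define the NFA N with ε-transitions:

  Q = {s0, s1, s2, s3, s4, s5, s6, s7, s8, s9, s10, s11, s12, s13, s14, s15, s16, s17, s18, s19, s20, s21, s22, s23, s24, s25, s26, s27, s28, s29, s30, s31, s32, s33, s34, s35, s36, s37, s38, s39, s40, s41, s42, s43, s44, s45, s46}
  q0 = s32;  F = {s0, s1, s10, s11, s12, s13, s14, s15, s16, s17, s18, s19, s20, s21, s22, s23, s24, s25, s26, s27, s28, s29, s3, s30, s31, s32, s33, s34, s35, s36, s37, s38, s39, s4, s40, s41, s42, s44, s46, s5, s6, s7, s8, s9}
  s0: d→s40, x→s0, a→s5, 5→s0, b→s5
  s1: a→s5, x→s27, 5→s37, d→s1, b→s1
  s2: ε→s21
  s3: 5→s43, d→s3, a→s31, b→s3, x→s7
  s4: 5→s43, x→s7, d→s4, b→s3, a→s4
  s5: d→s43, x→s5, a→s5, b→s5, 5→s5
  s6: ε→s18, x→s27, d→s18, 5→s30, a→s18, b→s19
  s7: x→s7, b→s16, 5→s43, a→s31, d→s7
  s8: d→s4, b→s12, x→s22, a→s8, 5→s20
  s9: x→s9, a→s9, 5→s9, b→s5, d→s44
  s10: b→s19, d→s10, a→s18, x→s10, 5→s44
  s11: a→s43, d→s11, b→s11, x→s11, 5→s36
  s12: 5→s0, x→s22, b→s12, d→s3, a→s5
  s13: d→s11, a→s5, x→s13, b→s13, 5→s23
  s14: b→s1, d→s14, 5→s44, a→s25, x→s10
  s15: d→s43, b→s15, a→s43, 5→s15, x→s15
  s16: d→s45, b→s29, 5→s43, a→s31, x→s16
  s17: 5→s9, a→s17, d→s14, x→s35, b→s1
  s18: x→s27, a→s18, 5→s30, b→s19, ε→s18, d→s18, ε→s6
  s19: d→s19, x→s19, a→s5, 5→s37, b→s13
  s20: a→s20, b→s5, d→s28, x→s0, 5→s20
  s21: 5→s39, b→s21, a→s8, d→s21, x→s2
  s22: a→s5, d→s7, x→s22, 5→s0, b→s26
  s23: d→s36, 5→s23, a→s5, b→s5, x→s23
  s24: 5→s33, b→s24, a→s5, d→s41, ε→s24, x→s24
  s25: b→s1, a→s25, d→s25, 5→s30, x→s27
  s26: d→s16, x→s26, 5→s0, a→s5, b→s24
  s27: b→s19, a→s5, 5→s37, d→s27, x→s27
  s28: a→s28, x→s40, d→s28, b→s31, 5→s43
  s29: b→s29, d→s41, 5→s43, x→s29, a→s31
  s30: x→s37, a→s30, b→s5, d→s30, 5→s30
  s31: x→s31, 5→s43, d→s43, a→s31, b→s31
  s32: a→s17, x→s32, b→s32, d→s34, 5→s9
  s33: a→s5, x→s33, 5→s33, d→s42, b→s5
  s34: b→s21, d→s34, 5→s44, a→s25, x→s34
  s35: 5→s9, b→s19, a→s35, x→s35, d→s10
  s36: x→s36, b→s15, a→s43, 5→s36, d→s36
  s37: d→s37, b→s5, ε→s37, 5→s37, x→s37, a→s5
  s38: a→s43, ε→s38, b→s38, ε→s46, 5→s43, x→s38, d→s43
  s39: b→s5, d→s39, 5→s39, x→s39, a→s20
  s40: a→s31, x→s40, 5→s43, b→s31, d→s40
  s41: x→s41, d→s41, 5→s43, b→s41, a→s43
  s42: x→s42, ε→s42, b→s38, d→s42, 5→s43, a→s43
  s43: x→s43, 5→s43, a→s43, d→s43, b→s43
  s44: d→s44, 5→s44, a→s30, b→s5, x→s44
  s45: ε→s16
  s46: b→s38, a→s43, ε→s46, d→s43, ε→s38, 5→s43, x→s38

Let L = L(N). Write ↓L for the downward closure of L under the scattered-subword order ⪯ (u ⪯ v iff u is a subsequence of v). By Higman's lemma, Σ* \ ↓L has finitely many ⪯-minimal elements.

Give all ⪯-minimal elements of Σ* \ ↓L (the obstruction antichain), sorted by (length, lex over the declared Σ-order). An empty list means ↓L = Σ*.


min(Σ*\↓L) = [5bd, abad, daxad, dbad5, axbbda].

|Q|=47, |F|=44, |δ|=237 (12 ε).
min D↑ (43 st, q0=0, F={12}): 0:5→1,x→0,d→2,a→3,b→0 1:5→1,x→1,d→4,a→1,b→5 2:5→4,x→2,d→2,a→6,b→7 3:5→1,x→8,d→9,a→3,b→10 4:5→4,x→4,d→4,a→11,b→5 5:5→5,x→5,d→12,a→5,b→5 6:5→11,x→13,d→6,a→6,b→10 7:5→14,x→7,d→7,a→15,b→7 8:5→1,x→8,d→16,a→8,b→17 9:5→4,x→16,d→9,a→6,b→10 10:5→18,x→13,d→10,a→5,b→10 11:5→11,x→18,d→11,a→11,b→5 12:5→12,x→12,d→12,a→12,b→12 13:5→18,x→13,d→13,a→5,b→17 14:5→14,x→14,d→14,a→19,b→5 15:5→19,x→20,d→21,a→15,b→22 16:5→4,x→16,d→16,a→23,b→17 17:5→18,x→17,d→17,a→5,b→24 18:5→18,x→18,d→18,a→5,b→5 19:5→19,x→25,d→26,a→19,b→5 20:5→25,x→20,d→27,a→5,b→28 21:5→12,x→27,d→21,a→21,b→29 22:5→25,x→20,d→29,a→5,b→22 23:5→11,x→13,d→23,a→23,b→17 24:5→30,x→24,d→31,a→5,b→24 25:5→25,x→25,d→32,a→5,b→5 26:5→12,x→32,d→26,a→26,b→33 27:5→12,x→27,d→27,a→33,b→34 28:5→25,x→28,d→34,a→5,b→35 29:5→12,x→27,d→29,a→33,b→29 30:5→30,x→30,d→36,a→5,b→5 31:5→36,x→31,d→31,a→12,b→31 32:5→12,x→32,d→32,a→33,b→33 33:5→12,x→33,d→12,a→33,b→33 34:5→12,x→34,d→34,a→33,b→37 35:5→38,x→35,d→39,a→5,b→35 36:5→36,x→36,d→36,a→12,b→40 37:5→12,x→37,d→39,a→33,b→37 38:5→38,x→38,d→41,a→5,b→5 39:5→12,x→39,d→39,a→12,b→39 40:5→40,x→40,d→12,a→12,b→40 41:5→12,x→41,d→41,a→12,b→42 42:5→12,x→42,d→12,a→12,b→42 (ε-aug+det+¬).
'5bd': N↓-sim [47, 19, 6, 1] end={s43} ∉↓L; 3/3 deletions ∈↓L.
'abad': run [47, 42, 28, 3, 1] end={s43} — reject; 4/4 del acc.
'daxad': |S_i|=[47, 43, 36, 25, 3, 1] end={s43} ∉↓L; 5/5 single-dels accept.
'dbad5': N↓-sim [47, 43, 35, 23, 14, 1] end={s43} ∉↓L; 5/5 del acc.
'axbbda': N↓-sim [47, 42, 32, 22, 15, 8, 1] end={s43} ∉↓L; 6/6 deletions ∈↓L.
5 minimals (antichain).


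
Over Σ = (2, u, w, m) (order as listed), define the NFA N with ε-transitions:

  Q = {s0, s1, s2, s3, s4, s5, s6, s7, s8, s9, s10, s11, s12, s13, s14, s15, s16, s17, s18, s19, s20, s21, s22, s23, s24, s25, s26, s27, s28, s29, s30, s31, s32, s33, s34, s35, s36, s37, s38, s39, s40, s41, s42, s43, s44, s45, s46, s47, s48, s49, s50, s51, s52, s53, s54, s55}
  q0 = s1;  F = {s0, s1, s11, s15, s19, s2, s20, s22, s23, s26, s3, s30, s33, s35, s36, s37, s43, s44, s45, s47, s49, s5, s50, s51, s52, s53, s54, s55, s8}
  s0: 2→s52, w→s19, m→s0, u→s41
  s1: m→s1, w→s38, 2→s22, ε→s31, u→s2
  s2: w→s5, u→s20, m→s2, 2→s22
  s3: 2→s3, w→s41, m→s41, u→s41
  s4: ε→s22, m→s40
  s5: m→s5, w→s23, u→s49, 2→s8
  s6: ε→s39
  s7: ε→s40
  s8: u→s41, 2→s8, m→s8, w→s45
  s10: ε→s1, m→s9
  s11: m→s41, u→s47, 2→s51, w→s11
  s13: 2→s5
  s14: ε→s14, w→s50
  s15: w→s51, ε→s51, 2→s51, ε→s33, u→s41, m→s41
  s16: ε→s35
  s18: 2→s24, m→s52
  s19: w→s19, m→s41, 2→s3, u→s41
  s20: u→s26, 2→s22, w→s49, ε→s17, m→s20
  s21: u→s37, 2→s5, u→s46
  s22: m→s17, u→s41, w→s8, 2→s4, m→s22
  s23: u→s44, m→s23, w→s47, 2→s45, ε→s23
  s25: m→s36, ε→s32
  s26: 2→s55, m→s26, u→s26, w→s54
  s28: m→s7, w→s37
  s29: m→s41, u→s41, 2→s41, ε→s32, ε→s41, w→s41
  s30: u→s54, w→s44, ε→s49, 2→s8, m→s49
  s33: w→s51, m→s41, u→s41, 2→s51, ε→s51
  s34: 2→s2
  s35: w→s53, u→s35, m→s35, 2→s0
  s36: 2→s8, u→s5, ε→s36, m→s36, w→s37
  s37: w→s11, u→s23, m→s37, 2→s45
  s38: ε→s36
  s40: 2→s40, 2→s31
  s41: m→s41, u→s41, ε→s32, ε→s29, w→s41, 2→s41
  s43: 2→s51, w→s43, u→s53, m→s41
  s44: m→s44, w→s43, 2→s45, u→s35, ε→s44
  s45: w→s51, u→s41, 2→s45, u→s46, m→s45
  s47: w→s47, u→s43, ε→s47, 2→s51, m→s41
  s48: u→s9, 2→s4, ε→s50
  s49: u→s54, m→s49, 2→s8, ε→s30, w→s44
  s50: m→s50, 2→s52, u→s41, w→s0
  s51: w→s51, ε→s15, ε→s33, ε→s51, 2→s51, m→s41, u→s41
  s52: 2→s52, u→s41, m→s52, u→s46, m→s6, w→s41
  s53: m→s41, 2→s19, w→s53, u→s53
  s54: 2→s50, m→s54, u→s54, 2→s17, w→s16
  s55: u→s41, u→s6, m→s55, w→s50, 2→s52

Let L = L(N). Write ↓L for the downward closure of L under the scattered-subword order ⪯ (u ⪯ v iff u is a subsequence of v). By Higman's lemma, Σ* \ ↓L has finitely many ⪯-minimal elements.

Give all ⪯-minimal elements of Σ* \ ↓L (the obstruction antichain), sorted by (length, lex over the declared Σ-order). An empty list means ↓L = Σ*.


|Q|=56, |F|=29, |δ|=174 (27 ε).
min D↑ (27 st, q0=0, F={4}): 0:2→1,u→2,w→3,m→0 1:2→1,u→4,w→5,m→1 2:2→1,u→6,w→7,m→2 3:2→5,u→7,w→8,m→3 4:2→4,u→4,w→4,m→4 5:2→5,u→4,w→9,m→5 6:2→1,u→10,w→11,m→6 7:2→5,u→11,w→12,m→7 8:2→9,u→12,w→13,m→8 9:2→9,u→4,w→14,m→9 10:2→15,u→10,w→16,m→10 11:2→5,u→16,w→17,m→11 12:2→9,u→17,w→18,m→12 13:2→14,u→18,w→13,m→4 14:2→14,u→4,w→14,m→4 15:2→19,u→4,w→20,m→15 16:2→20,u→16,w→21,m→16 17:2→9,u→21,w→22,m→17 18:2→14,u→22,w→18,m→4 19:2→19,u→4,w→4,m→19 20:2→19,u→4,w→23,m→20 21:2→23,u→21,w→24,m→21 22:2→14,u→24,w→22,m→4 23:2→19,u→4,w→25,m→23 24:2→25,u→24,w→24,m→4 25:2→26,u→4,w→25,m→4 26:2→26,u→4,w→4,m→4 (ε-aug+det+¬).
'2u': N↓-sim [41, 22, 6] end={s29,s32,s39,s41,s46,s6} — reject; 2/2 single-dels accept.
'wwwm': N↓-sim [41, 32, 23, 12, 3] end={s29,s32,s41} rej; 4/4 deletions ∈↓L.
'uuu22w': |S_i|=[41, 36, 32, 18, 13, 8, 3] end={s29,s32,s41} rej; 6/6 del acc.
3 minimals (antichain).

min(Σ*\↓L) = [2u, wwwm, uuu22w].


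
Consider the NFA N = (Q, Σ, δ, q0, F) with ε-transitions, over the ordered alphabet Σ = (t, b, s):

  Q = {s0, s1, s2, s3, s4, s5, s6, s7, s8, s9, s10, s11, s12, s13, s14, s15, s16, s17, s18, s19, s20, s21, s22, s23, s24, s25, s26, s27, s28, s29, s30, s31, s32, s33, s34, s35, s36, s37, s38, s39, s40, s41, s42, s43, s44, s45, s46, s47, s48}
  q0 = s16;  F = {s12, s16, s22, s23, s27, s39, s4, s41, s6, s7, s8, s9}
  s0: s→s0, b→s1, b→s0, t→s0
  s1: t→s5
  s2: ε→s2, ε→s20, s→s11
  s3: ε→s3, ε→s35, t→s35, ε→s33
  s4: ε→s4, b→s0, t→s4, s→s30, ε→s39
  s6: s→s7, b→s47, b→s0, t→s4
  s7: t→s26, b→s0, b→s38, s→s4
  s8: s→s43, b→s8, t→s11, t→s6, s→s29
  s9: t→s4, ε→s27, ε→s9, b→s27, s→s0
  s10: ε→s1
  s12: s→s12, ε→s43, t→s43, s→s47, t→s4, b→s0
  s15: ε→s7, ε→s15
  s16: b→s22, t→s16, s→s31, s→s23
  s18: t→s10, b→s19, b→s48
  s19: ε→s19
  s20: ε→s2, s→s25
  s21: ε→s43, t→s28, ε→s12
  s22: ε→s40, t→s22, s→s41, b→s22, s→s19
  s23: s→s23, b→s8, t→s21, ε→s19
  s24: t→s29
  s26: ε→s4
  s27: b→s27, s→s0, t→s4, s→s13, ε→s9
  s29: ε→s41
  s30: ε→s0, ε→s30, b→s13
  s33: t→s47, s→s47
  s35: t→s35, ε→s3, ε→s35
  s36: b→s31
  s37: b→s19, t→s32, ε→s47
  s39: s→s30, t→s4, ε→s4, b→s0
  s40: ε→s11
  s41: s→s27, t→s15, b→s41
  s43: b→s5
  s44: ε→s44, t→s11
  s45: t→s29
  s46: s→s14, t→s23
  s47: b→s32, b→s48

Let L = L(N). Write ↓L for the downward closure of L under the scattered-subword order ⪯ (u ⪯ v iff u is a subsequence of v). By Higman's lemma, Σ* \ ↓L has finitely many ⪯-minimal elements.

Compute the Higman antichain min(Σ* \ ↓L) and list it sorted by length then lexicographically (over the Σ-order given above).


Antichain: [stb, bsss, stts].

|Q|=49, |F|=12, |δ|=102 (30 ε).
min D↑ (11 st, q0=0, F={9}): 0:t→0,b→1,s→2 1:t→1,b→1,s→3 2:t→4,b→5,s→2 3:t→6,b→3,s→7 4:t→8,b→9,s→4 5:t→10,b→5,s→3 6:t→8,b→9,s→8 7:t→8,b→7,s→9 8:t→8,b→9,s→9 9:t→9,b→9,s→9 10:t→8,b→9,s→6 [Hopcroft].
'stb': run [31, 28, 20, 8] end={s0,s1,s13,s32,s38,s47,s48,s5} — reject; 3/3 del acc.
'bsss': run [31, 25, 17, 9, 5] end={s0,s1,s13,s30,s5} rej; 4/4 single-dels accept.
'stts': N↓-sim [31, 28, 20, 10, 5] end={s0,s1,s13,s30,s5} rej; 4/4 single-dels accept.
3 minimals (antichain).


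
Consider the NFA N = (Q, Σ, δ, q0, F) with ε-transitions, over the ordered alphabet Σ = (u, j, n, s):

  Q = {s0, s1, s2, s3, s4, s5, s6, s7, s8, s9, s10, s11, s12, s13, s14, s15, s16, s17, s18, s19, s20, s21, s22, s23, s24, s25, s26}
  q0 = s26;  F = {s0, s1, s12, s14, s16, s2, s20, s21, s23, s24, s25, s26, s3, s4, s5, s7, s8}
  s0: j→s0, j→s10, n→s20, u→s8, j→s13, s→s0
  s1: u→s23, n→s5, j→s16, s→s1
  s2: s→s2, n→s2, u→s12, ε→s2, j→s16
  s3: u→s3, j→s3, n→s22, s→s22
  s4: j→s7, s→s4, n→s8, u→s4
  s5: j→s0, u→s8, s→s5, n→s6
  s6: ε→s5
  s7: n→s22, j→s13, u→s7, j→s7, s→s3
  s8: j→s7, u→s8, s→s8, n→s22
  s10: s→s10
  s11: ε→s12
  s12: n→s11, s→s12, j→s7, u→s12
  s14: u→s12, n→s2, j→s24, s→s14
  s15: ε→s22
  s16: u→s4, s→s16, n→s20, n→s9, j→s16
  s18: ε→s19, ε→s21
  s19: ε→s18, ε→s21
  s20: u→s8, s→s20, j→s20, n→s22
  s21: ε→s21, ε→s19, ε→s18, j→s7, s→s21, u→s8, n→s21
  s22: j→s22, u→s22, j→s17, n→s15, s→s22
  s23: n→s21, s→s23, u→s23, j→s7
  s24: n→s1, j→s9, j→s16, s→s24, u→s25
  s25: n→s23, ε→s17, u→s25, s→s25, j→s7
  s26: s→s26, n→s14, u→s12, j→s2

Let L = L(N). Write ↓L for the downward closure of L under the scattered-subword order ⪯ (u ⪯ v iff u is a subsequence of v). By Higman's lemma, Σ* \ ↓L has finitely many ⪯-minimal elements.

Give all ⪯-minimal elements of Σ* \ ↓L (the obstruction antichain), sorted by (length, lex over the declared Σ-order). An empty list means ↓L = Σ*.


|Q|=27, |F|=17, |δ|=91 (12 ε).
min D↑ (18 st, q0=0, F={7}): 0:u→1,j→2,n→3,s→0 1:u→1,j→4,n→1,s→1 2:u→1,j→5,n→2,s→2 3:u→1,j→6,n→2,s→3 4:u→4,j→4,n→7,s→8 5:u→9,j→5,n→10,s→5 6:u→11,j→5,n→12,s→6 7:u→7,j→7,n→7,s→7 8:u→8,j→8,n→7,s→7 9:u→9,j→4,n→13,s→9 10:u→13,j→10,n→7,s→10 11:u→11,j→4,n→14,s→11 12:u→14,j→5,n→15,s→12 13:u→13,j→4,n→7,s→13 14:u→14,j→4,n→16,s→14 15:u→13,j→17,n→15,s→15 16:u→13,j→4,n→16,s→16 17:u→13,j→17,n→10,s→17.
'ujn': |S_i|=[27, 15, 6, 3] end={s15,s17,s22} — reject; 3/3 del acc.
'ujss': N↓-sim [27, 15, 6, 4, 3] end={s15,s17,s22} ∉↓L; 4/4 del acc.
'jjnn': run [27, 25, 13, 9, 3] end={s15,s17,s22} — reject; 4/4 single-dels accept.
'nnjnn': run [27, 26, 23, 13, 9, 3] end={s15,s17,s22} ∉↓L; 5/5 single-dels accept.
'njnnun': N↓-sim [27, 26, 22, 20, 16, 7, 3] end={s15,s17,s22} — reject; 6/6 deletions ∈↓L.
5 obstructions.

Antichain: [ujn, ujss, jjnn, nnjnn, njnnun].


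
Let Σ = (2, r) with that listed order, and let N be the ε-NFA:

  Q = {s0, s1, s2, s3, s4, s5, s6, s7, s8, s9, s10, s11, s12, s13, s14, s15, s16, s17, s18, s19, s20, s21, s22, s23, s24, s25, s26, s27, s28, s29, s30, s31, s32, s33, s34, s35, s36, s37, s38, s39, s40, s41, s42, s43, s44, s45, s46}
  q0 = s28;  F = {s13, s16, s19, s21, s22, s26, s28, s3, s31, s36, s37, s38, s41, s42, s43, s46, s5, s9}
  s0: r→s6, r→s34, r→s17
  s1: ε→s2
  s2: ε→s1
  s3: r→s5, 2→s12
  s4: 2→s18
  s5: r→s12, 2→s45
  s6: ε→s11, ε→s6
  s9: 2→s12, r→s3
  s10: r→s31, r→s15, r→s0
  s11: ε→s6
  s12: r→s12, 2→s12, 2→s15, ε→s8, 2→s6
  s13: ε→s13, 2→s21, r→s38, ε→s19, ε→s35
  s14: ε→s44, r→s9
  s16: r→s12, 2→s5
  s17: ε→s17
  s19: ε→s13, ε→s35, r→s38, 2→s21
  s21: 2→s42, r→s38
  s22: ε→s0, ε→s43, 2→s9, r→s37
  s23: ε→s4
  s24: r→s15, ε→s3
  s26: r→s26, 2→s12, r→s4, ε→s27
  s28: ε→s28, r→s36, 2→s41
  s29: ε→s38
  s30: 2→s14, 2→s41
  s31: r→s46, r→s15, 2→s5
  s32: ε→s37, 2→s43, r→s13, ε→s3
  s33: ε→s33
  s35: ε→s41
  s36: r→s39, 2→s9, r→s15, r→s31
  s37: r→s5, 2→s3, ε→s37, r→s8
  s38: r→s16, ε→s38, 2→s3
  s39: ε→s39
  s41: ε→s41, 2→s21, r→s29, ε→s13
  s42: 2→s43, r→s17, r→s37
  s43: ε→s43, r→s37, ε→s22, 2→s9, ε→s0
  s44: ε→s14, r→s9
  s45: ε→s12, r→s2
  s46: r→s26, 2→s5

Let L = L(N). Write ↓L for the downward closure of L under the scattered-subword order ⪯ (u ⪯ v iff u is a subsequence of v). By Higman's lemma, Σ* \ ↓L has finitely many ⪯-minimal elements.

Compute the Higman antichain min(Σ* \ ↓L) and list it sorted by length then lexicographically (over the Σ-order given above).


|Q|=47, |F|=18, |δ|=95 (34 ε).
min D↑ (16 st, q0=0, F={10}): 0:2→1,r→2 1:2→3,r→4 2:2→5,r→6 3:2→7,r→4 4:2→8,r→9 5:2→10,r→8 6:2→11,r→12 7:2→13,r→14 8:2→10,r→11 9:2→11,r→10 10:2→10,r→10 11:2→10,r→10 12:2→11,r→15 13:2→5,r→14 14:2→8,r→11 15:2→10,r→15 [Hopcroft].
'r22': N↓-sim [35, 25, 12, 8] end={s1,s11,s12,s15,s2,s45,s6,s8} ∉↓L; 3/3 single-dels accept.
'2rrr': run [35, 27, 16, 10, 7] end={s1,s11,s12,s15,s2,s6,s8} — reject; 4/4 del acc.
'rr2r': run [35, 25, 18, 10, 7] end={s1,s11,s12,s15,s2,s6,s8} rej; 4/4 del acc.
'rrrr2': run [35, 25, 18, 14, 11, 6] end={s11,s12,s15,s18,s6,s8} ∉↓L; 5/5 deletions ∈↓L.
'222222': run [35, 27, 21, 18, 17, 11, 8] end={s1,s11,s12,s15,s2,s45,s6,s8} ∉↓L; 6/6 single-dels accept.
'222rr2': |S_i|=[35, 27, 21, 18, 13, 9, 8] end={s1,s11,s12,s15,s2,s45,s6,s8} rej; 6/6 del acc.
6 minimals (antichain).

Antichain: [r22, 2rrr, rr2r, rrrr2, 222222, 222rr2].


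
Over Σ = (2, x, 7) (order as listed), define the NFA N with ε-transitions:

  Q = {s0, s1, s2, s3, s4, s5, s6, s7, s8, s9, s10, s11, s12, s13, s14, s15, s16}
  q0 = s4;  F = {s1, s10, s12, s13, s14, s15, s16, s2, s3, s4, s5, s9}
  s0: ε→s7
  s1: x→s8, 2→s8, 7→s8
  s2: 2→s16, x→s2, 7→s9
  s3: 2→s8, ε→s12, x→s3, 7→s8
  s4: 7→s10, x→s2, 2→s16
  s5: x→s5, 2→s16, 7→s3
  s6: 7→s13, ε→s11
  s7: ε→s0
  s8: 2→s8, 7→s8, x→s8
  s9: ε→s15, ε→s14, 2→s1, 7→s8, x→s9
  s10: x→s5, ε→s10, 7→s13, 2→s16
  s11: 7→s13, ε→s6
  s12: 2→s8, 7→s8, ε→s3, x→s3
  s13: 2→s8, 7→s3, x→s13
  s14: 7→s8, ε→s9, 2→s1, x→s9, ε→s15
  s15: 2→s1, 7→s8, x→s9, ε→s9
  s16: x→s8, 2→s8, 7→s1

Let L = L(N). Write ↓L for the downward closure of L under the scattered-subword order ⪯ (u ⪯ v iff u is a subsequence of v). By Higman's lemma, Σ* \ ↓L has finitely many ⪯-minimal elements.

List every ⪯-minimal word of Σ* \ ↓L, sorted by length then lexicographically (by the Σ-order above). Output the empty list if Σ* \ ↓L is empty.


min(Σ*\↓L) = [22, 2x, 277, x77, 772, 7777].

|Q|=17, |F|=12, |δ|=53 (12 ε).
min D↑ (10 st, q0=0, F={4}): 0:2→1,x→2,7→3 1:2→4,x→4,7→5 2:2→1,x→2,7→6 3:2→1,x→7,7→8 4:2→4,x→4,7→4 5:2→4,x→4,7→4 6:2→5,x→6,7→4 7:2→1,x→7,7→9 8:2→4,x→8,7→9 9:2→4,x→9,7→4.
'22': |S_i|=[13, 3, 1] end={s8} ∉↓L; 2/2 del acc.
'2x': run [13, 3, 1] end={s8} rej; 2/2 del acc.
'277': |S_i|=[13, 3, 2, 1] end={s8} — reject; 3/3 del acc.
'x77': N↓-sim [13, 11, 7, 1] end={s8} rej; 3/3 single-dels accept.
'772': run [13, 11, 5, 1] end={s8} — reject; 3/3 deletions ∈↓L.
'7777': |S_i|=[13, 11, 5, 3, 1] end={s8} ∉↓L; 4/4 deletions ∈↓L.
6 minimals (antichain).


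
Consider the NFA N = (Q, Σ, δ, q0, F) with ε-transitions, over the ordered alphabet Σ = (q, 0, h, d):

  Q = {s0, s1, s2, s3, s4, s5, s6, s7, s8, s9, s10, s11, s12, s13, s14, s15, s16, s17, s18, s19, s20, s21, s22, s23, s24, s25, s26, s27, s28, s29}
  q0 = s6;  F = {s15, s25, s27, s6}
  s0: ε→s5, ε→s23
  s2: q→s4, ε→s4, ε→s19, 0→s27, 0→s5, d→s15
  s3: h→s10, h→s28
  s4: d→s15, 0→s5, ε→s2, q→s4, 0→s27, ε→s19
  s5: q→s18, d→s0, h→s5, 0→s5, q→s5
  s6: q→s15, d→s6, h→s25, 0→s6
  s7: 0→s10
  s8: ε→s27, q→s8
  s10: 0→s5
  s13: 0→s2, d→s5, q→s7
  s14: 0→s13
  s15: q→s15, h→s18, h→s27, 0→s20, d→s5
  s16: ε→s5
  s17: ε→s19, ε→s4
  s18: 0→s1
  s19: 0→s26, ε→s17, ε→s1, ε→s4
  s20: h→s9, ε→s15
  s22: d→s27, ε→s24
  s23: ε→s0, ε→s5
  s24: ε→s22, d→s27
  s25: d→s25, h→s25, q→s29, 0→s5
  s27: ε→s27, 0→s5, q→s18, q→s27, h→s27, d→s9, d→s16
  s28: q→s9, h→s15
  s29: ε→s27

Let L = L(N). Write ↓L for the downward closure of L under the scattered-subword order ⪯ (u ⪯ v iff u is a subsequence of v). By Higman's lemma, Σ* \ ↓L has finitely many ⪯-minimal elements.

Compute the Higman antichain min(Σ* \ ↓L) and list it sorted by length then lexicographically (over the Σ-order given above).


Antichain: [qd, h0].

|Q|=30, |F|=4, |δ|=68 (20 ε).
min D↑ (5 st, q0=0, F={4}): 0:q→1,0→0,h→2,d→0 1:q→1,0→1,h→3,d→4 2:q→3,0→4,h→2,d→2 3:q→3,0→4,h→3,d→4 4:q→4,0→4,h→4,d→4.
'qd': N↓-sim [13, 11, 7] end={s0,s1,s16,s18,s23,s5,s9} rej; 2/2 deletions ∈↓L.
'h0': N↓-sim [13, 10, 5] end={s0,s1,s18,s23,s5} rej; 2/2 deletions ∈↓L.
2 obstructions.
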